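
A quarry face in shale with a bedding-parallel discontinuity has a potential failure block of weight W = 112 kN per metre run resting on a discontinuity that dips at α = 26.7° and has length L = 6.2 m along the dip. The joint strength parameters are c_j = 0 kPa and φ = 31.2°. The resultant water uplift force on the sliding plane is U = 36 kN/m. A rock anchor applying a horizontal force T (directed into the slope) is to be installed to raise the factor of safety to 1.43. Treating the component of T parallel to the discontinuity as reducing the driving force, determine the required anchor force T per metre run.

Resolving forces along and normal to the sliding plane, with the horizontal anchor force T adding T·sinα to the effective normal force and T·cosα acting up the plane against the driving force:
FS = [c_jL + (W cosα − U + T sinα) tanφ] / [W sinα − T cosα]
Without the anchor: N' = 64.1 kN/m, driving T_d = 50.3 kN/m, resisting R = 0·6.2 + 64.1·tan31.2° = 38.8 kN/m, FS = 0.77.
Setting FS = 1.43 and solving for T:
1.43·(50.3 − T cos26.7°) = 38.8 + T sin26.7°·tan31.2°
T·(sin26.7°·tan31.2° + 1.43·cos26.7°) = 1.43·50.3 − 38.8
T·(0.4493·0.6056 + 1.43·0.8934) = 72.0 − 38.8 = 33.2
T·1.5496 = 33.2
T = 21.4 kN/m

T = 21 kN/m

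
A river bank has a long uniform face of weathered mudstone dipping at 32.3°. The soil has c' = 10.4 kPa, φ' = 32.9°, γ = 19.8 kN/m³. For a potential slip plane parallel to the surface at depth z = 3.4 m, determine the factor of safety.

For an infinite slope with a slip plane parallel to the surface (no pore pressure): FS = [c' + γz cos²β tanφ'] / [γz sinβ cosβ].
γz = 19.8·3.4 = 67.32 kN/m²
Numerator = 10.4 + 67.32·cos²32.3°·tan32.9° = 10.4 + 67.32·0.7145·0.6469 = 41.516 kPa
Denominator = 67.32·sin32.3°·cos32.3° = 67.32·0.5344·0.8453 = 30.406 kPa
FS = 41.516 / 30.406 = 1.365

FS = 1.37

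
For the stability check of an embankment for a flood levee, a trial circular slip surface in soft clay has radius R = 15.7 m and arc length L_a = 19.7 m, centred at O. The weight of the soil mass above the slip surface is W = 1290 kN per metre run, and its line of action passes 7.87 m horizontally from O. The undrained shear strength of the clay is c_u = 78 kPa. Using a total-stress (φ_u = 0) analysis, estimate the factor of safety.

FS = 2.38

Taking moments about the centre O, the resisting moment is provided by the undrained shear strength acting along the arc:
M_R = c_u·L_a·R = 78·19.70·15.7 = 24124.6 kN·m/m
M_D = W·d = 1290·7.87 = 10152.3 kN·m/m
FS = M_R / M_D = 24124.6 / 10152.3 = 2.376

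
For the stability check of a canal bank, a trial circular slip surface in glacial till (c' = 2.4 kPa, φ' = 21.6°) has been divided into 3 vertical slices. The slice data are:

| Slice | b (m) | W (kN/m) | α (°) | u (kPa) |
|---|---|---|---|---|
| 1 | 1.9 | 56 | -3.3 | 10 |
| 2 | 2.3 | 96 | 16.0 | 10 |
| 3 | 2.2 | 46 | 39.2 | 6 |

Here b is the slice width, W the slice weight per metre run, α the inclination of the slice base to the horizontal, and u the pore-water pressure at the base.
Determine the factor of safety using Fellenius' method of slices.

Ordinary method of slices: FS = Σ[c'·Δl_i + (W_i cosα_i − u_i·Δl_i)·tanφ'] / Σ W_i sinα_i, with Δl_i = b_i / cosα_i.
Slice 1: Δl = 1.9/cos(-3.3°) = 1.903 m; N'_1 = 56·cos(-3.3°) − 10·1.903 = 36.9; c'Δl = 4.57; W sinα = -3.2
Slice 2: Δl = 2.3/cos16.0° = 2.393 m; N'_2 = 96·cos16.0° − 10·2.393 = 68.4; c'Δl = 5.74; W sinα = 26.5
Slice 3: Δl = 2.2/cos39.2° = 2.839 m; N'_3 = 46·cos39.2° − 6·2.839 = 18.6; c'Δl = 6.81; W sinα = 29.1
Σc'Δl = 17.1 kN/m; ΣN' = 123.8 kN/m; ΣW sinα = 52.3 kN/m
Resisting = 17.1 + 123.8·tan21.6° = 17.1 + 49.0 = 66.2 kN/m
FS = 66.2 / 52.3 = 1.265

FS = 1.26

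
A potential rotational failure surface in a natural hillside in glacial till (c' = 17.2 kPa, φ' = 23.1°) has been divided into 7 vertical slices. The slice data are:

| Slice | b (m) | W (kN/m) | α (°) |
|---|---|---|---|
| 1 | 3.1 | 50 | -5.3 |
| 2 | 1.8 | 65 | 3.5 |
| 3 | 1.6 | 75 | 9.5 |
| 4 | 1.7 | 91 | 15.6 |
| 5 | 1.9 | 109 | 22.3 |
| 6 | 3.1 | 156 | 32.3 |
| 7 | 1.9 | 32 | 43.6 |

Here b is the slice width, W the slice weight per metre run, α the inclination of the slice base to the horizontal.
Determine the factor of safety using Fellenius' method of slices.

FS = 2.81

Ordinary method of slices: FS = Σ[c'·Δl_i + (W_i cosα_i)·tanφ'] / Σ W_i sinα_i, with Δl_i = b_i / cosα_i.
Slice 1: Δl = 3.1/cos(-5.3°) = 3.113 m; N'_1 = 50·cos(-5.3°) = 49.8; c'Δl = 53.55; W sinα = -4.6
Slice 2: Δl = 1.8/cos3.5° = 1.803 m; N'_2 = 65·cos3.5° = 64.9; c'Δl = 31.02; W sinα = 4.0
Slice 3: Δl = 1.6/cos9.5° = 1.622 m; N'_3 = 75·cos9.5° = 74.0; c'Δl = 27.90; W sinα = 12.4
Slice 4: Δl = 1.7/cos15.6° = 1.765 m; N'_4 = 91·cos15.6° = 87.6; c'Δl = 30.36; W sinα = 24.5
Slice 5: Δl = 1.9/cos22.3° = 2.054 m; N'_5 = 109·cos22.3° = 100.8; c'Δl = 35.32; W sinα = 41.4
Slice 6: Δl = 3.1/cos32.3° = 3.668 m; N'_6 = 156·cos32.3° = 131.9; c'Δl = 63.08; W sinα = 83.4
Slice 7: Δl = 1.9/cos43.6° = 2.624 m; N'_7 = 32·cos43.6° = 23.2; c'Δl = 45.13; W sinα = 22.1
Σc'Δl = 286.4 kN/m; ΣN' = 532.2 kN/m; ΣW sinα = 183.0 kN/m
Resisting = 286.4 + 532.2·tan23.1° = 286.4 + 227.0 = 513.3 kN/m
FS = 513.3 / 183.0 = 2.805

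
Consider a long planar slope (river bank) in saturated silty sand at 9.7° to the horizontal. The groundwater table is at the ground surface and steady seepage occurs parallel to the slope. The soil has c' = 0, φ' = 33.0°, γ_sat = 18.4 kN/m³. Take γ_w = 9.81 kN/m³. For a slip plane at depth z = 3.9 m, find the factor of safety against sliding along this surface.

FS = 1.77

With seepage parallel to the slope and the water table at the surface, the effective normal stress on the slip plane uses the buoyant unit weight γ' = γ_sat − γ_w while the driving shear stress uses γ_sat:
FS = [c' + γ' z cos²β tanφ'] / [γ_sat z sinβ cosβ]
(For c' = 0 this reduces to FS = (γ'/γ_sat)·tanφ'/tanβ.)
γ' = 18.4 − 9.81 = 8.59 kN/m³
Numerator = 0.0 + 8.59·3.9·cos²9.7°·tan33.0° = 0.0 + 8.59·3.9·0.9716·0.6494 = 21.138 kPa
Denominator = 18.4·3.9·sin9.7°·cos9.7° = 18.4·3.9·0.1685·0.9857 = 11.918 kPa
FS = 21.138 / 11.918 = 1.774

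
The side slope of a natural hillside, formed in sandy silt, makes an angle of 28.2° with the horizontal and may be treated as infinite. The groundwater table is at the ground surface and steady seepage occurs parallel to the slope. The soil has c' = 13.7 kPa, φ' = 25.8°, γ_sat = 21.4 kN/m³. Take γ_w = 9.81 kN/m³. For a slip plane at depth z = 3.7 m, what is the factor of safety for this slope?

FS = 0.90

With seepage parallel to the slope and the water table at the surface, the effective normal stress on the slip plane uses the buoyant unit weight γ' = γ_sat − γ_w while the driving shear stress uses γ_sat:
FS = [c' + γ' z cos²β tanφ'] / [γ_sat z sinβ cosβ]
γ' = 21.4 − 9.81 = 11.59 kN/m³
Numerator = 13.7 + 11.59·3.7·cos²28.2°·tan25.8° = 13.7 + 11.59·3.7·0.7767·0.4834 = 29.801 kPa
Denominator = 21.4·3.7·sin28.2°·cos28.2° = 21.4·3.7·0.4726·0.8813 = 32.975 kPa
FS = 29.801 / 32.975 = 0.904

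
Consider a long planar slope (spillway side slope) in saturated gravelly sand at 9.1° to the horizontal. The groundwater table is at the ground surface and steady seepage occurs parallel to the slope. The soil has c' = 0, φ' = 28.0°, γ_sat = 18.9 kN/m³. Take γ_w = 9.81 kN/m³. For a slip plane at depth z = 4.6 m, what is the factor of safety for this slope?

With seepage parallel to the slope and the water table at the surface, the effective normal stress on the slip plane uses the buoyant unit weight γ' = γ_sat − γ_w while the driving shear stress uses γ_sat:
FS = [c' + γ' z cos²β tanφ'] / [γ_sat z sinβ cosβ]
(For c' = 0 this reduces to FS = (γ'/γ_sat)·tanφ'/tanβ.)
γ' = 18.9 − 9.81 = 9.09 kN/m³
Numerator = 0.0 + 9.09·4.6·cos²9.1°·tan28.0° = 0.0 + 9.09·4.6·0.9750·0.5317 = 21.677 kPa
Denominator = 18.9·4.6·sin9.1°·cos9.1° = 18.9·4.6·0.1582·0.9874 = 13.577 kPa
FS = 21.677 / 13.577 = 1.597

FS = 1.60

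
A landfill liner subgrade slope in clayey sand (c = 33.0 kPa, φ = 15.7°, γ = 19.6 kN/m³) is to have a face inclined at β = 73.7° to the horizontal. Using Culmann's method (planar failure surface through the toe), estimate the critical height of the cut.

H_c = 13.24 m

Culmann's analysis gives the critical failure plane at α_cr = (β + φ)/2 = (73.7 + 15.7)/2 = 44.7°, and the critical height
H_c = (4c/γ) · sinβ cosφ / [1 − cos(β − φ)]
    = (4·33.0/19.6) · sin73.7°·cos15.7° / [1 − cos(58.0°)]
    = 6.735 · 0.9598·0.9627 / [1 − 0.5299]
    = 6.735 · 0.9240 / 0.4701
    = 13.24 m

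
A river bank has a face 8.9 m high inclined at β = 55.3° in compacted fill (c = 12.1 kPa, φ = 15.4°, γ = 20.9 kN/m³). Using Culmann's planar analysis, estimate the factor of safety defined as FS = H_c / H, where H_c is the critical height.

FS = 0.89

H_c = (4c/γ) · sinβ cosφ / [1 − cos(β − φ)]
    = (4·12.1/20.9) · sin55.3°·cos15.4° / [1 − cos39.9°]
    = 2.316 · 0.7926 / 0.2328 = 7.88 m
FS = H_c / H = 7.88 / 8.9 = 0.886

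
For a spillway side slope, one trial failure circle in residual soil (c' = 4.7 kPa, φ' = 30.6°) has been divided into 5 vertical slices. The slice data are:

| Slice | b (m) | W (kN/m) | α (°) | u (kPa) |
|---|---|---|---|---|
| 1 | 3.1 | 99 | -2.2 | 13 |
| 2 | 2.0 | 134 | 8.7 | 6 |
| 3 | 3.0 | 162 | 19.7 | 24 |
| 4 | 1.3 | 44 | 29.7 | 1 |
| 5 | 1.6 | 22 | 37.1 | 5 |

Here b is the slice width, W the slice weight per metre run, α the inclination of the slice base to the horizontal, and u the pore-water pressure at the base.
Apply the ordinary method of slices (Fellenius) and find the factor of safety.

FS = 2.19

Ordinary method of slices: FS = Σ[c'·Δl_i + (W_i cosα_i − u_i·Δl_i)·tanφ'] / Σ W_i sinα_i, with Δl_i = b_i / cosα_i.
Slice 1: Δl = 3.1/cos(-2.2°) = 3.102 m; N'_1 = 99·cos(-2.2°) − 13·3.102 = 58.6; c'Δl = 14.58; W sinα = -3.8
Slice 2: Δl = 2.0/cos8.7° = 2.023 m; N'_2 = 134·cos8.7° − 6·2.023 = 120.3; c'Δl = 9.51; W sinα = 20.3
Slice 3: Δl = 3.0/cos19.7° = 3.187 m; N'_3 = 162·cos19.7° − 24·3.187 = 76.0; c'Δl = 14.98; W sinα = 54.6
Slice 4: Δl = 1.3/cos29.7° = 1.497 m; N'_4 = 44·cos29.7° − 1·1.497 = 36.7; c'Δl = 7.03; W sinα = 21.8
Slice 5: Δl = 1.6/cos37.1° = 2.006 m; N'_5 = 22·cos37.1° − 5·2.006 = 7.5; c'Δl = 9.43; W sinα = 13.3
Σc'Δl = 55.5 kN/m; ΣN' = 299.2 kN/m; ΣW sinα = 106.1 kN/m
Resisting = 55.5 + 299.2·tan30.6° = 55.5 + 176.9 = 232.5 kN/m
FS = 232.5 / 106.1 = 2.190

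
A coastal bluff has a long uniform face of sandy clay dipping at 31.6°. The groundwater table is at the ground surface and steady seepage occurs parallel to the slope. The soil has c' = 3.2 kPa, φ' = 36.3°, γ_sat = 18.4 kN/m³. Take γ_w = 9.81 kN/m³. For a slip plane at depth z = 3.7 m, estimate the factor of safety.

With seepage parallel to the slope and the water table at the surface, the effective normal stress on the slip plane uses the buoyant unit weight γ' = γ_sat − γ_w while the driving shear stress uses γ_sat:
FS = [c' + γ' z cos²β tanφ'] / [γ_sat z sinβ cosβ]
γ' = 18.4 − 9.81 = 8.59 kN/m³
Numerator = 3.2 + 8.59·3.7·cos²31.6°·tan36.3° = 3.2 + 8.59·3.7·0.7254·0.7346 = 20.137 kPa
Denominator = 18.4·3.7·sin31.6°·cos31.6° = 18.4·3.7·0.5240·0.8517 = 30.384 kPa
FS = 20.137 / 30.384 = 0.663

FS = 0.66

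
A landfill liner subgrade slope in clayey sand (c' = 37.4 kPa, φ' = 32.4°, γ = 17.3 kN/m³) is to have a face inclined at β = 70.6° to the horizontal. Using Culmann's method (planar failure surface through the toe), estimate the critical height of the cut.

Culmann's analysis gives the critical failure plane at α_cr = (β + φ')/2 = (70.6 + 32.4)/2 = 51.5°, and the critical height
H_c = (4c'/γ) · sinβ cosφ' / [1 − cos(β − φ')]
    = (4·37.4/17.3) · sin70.6°·cos32.4° / [1 − cos(38.2°)]
    = 8.647 · 0.9432·0.8443 / [1 − 0.7859]
    = 8.647 · 0.7964 / 0.2141
    = 32.16 m

H_c = 32.16 m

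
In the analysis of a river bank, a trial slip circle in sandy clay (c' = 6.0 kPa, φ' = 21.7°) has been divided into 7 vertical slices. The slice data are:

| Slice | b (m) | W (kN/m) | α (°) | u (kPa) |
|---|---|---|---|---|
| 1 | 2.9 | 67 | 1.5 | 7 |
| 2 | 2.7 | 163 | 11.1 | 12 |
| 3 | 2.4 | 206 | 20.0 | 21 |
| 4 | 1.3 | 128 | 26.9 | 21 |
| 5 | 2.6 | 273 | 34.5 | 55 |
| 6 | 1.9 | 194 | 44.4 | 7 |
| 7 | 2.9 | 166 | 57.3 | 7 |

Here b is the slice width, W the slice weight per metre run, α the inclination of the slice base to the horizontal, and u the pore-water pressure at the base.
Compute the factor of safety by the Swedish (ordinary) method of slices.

Ordinary method of slices: FS = Σ[c'·Δl_i + (W_i cosα_i − u_i·Δl_i)·tanφ'] / Σ W_i sinα_i, with Δl_i = b_i / cosα_i.
Slice 1: Δl = 2.9/cos1.5° = 2.901 m; N'_1 = 67·cos1.5° − 7·2.901 = 46.7; c'Δl = 17.41; W sinα = 1.8
Slice 2: Δl = 2.7/cos11.1° = 2.751 m; N'_2 = 163·cos11.1° − 12·2.751 = 126.9; c'Δl = 16.51; W sinα = 31.4
Slice 3: Δl = 2.4/cos20.0° = 2.554 m; N'_3 = 206·cos20.0° − 21·2.554 = 139.9; c'Δl = 15.32; W sinα = 70.5
Slice 4: Δl = 1.3/cos26.9° = 1.458 m; N'_4 = 128·cos26.9° − 21·1.458 = 83.5; c'Δl = 8.75; W sinα = 57.9
Slice 5: Δl = 2.6/cos34.5° = 3.155 m; N'_5 = 273·cos34.5° − 55·3.155 = 51.5; c'Δl = 18.93; W sinα = 154.6
Slice 6: Δl = 1.9/cos44.4° = 2.659 m; N'_6 = 194·cos44.4° − 7·2.659 = 120.0; c'Δl = 15.96; W sinα = 135.7
Slice 7: Δl = 2.9/cos57.3° = 5.368 m; N'_7 = 166·cos57.3° − 7·5.368 = 52.1; c'Δl = 32.21; W sinα = 139.7
Σc'Δl = 125.1 kN/m; ΣN' = 620.6 kN/m; ΣW sinα = 591.6 kN/m
Resisting = 125.1 + 620.6·tan21.7° = 125.1 + 247.0 = 372.1 kN/m
FS = 372.1 / 591.6 = 0.629

FS = 0.63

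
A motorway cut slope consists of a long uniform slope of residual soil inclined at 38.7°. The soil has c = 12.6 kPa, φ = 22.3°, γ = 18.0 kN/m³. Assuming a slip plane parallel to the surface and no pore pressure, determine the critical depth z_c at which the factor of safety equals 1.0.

z_c = 2.94 m

Setting FS = 1.00 in FS = [c + γz cos²β tanφ] / [γz sinβ cosβ] and solving for z:
z = c / [γ cosβ (FS·sinβ − cosβ·tanφ)]
  = 12.6 / [18.0·cos38.7°·(1.00·sin38.7° − cos38.7°·tan22.3°)]
  = 12.6 / [18.0·0.7804·(1.00·0.6252 − 0.7804·0.4101)]
  = 12.6 / 4.2869 = 2.939 m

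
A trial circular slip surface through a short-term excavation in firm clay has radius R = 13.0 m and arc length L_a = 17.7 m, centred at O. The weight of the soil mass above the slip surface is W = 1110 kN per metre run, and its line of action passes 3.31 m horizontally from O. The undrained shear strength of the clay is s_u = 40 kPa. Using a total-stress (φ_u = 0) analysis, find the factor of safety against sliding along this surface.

Taking moments about the centre O, the resisting moment is provided by the undrained shear strength acting along the arc:
M_R = s_u·L_a·R = 40·17.70·13.0 = 9204.0 kN·m/m
M_D = W·d = 1110·3.31 = 3674.1 kN·m/m
FS = M_R / M_D = 9204.0 / 3674.1 = 2.505

FS = 2.51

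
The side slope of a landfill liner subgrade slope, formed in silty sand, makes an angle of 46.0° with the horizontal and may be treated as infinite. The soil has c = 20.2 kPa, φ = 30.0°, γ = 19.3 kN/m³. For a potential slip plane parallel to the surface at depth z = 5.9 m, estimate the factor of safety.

FS = 0.91

For an infinite slope with a slip plane parallel to the surface (no pore pressure): FS = [c + γz cos²β tanφ] / [γz sinβ cosβ].
γz = 19.3·5.9 = 113.87 kN/m²
Numerator = 20.2 + 113.87·cos²46.0°·tan30.0° = 20.2 + 113.87·0.4826·0.5774 = 51.924 kPa
Denominator = 113.87·sin46.0°·cos46.0° = 113.87·0.7193·0.6947 = 56.900 kPa
FS = 51.924 / 56.900 = 0.913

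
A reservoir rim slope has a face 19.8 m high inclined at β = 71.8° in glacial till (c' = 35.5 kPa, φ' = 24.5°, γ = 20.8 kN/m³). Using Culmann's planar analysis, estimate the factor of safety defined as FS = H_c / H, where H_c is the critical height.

H_c = (4c'/γ) · sinβ cosφ' / [1 − cos(β − φ')]
    = (4·35.5/20.8) · sin71.8°·cos24.5° / [1 − cos47.3°]
    = 6.827 · 0.8644 / 0.3218 = 18.34 m
FS = H_c / H = 18.34 / 19.8 = 0.926

FS = 0.93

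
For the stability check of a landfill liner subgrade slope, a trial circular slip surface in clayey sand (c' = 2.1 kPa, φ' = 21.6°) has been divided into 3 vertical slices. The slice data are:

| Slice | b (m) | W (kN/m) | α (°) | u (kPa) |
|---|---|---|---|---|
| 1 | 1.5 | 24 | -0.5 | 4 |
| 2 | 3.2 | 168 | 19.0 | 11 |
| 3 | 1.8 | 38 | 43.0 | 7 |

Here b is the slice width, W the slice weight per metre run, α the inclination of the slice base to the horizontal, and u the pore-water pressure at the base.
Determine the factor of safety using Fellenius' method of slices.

Ordinary method of slices: FS = Σ[c'·Δl_i + (W_i cosα_i − u_i·Δl_i)·tanφ'] / Σ W_i sinα_i, with Δl_i = b_i / cosα_i.
Slice 1: Δl = 1.5/cos(-0.5°) = 1.500 m; N'_1 = 24·cos(-0.5°) − 4·1.500 = 18.0; c'Δl = 3.15; W sinα = -0.2
Slice 2: Δl = 3.2/cos19.0° = 3.384 m; N'_2 = 168·cos19.0° − 11·3.384 = 121.6; c'Δl = 7.11; W sinα = 54.7
Slice 3: Δl = 1.8/cos43.0° = 2.461 m; N'_3 = 38·cos43.0° − 7·2.461 = 10.6; c'Δl = 5.17; W sinα = 25.9
Σc'Δl = 15.4 kN/m; ΣN' = 150.2 kN/m; ΣW sinα = 80.4 kN/m
Resisting = 15.4 + 150.2·tan21.6° = 15.4 + 59.5 = 74.9 kN/m
FS = 74.9 / 80.4 = 0.931

FS = 0.93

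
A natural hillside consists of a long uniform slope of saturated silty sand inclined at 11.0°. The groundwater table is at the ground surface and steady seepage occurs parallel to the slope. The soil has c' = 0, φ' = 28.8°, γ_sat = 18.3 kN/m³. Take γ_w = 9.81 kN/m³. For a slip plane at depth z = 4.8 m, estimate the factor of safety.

FS = 1.31

With seepage parallel to the slope and the water table at the surface, the effective normal stress on the slip plane uses the buoyant unit weight γ' = γ_sat − γ_w while the driving shear stress uses γ_sat:
FS = [c' + γ' z cos²β tanφ'] / [γ_sat z sinβ cosβ]
(For c' = 0 this reduces to FS = (γ'/γ_sat)·tanφ'/tanβ.)
γ' = 18.3 − 9.81 = 8.49 kN/m³
Numerator = 0.0 + 8.49·4.8·cos²11.0°·tan28.8° = 0.0 + 8.49·4.8·0.9636·0.5498 = 21.588 kPa
Denominator = 18.3·4.8·sin11.0°·cos11.0° = 18.3·4.8·0.1908·0.9816 = 16.453 kPa
FS = 21.588 / 16.453 = 1.312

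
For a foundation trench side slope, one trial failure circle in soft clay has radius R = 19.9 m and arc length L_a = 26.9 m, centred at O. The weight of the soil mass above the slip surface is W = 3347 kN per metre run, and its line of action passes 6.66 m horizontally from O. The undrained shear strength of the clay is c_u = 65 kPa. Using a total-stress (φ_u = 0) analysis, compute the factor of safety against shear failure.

Taking moments about the centre O, the resisting moment is provided by the undrained shear strength acting along the arc:
M_R = c_u·L_a·R = 65·26.90·19.9 = 34795.1 kN·m/m
M_D = W·d = 3347·6.66 = 22291.0 kN·m/m
FS = M_R / M_D = 34795.1 / 22291.0 = 1.561

FS = 1.56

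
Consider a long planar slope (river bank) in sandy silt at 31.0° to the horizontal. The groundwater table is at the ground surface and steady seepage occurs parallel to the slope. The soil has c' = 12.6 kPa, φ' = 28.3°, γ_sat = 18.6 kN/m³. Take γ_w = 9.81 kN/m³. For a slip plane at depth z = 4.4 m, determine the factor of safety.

With seepage parallel to the slope and the water table at the surface, the effective normal stress on the slip plane uses the buoyant unit weight γ' = γ_sat − γ_w while the driving shear stress uses γ_sat:
FS = [c' + γ' z cos²β tanφ'] / [γ_sat z sinβ cosβ]
γ' = 18.6 − 9.81 = 8.79 kN/m³
Numerator = 12.6 + 8.79·4.4·cos²31.0°·tan28.3° = 12.6 + 8.79·4.4·0.7347·0.5384 = 27.901 kPa
Denominator = 18.6·4.4·sin31.0°·cos31.0° = 18.6·4.4·0.5150·0.8572 = 36.130 kPa
FS = 27.901 / 36.130 = 0.772

FS = 0.77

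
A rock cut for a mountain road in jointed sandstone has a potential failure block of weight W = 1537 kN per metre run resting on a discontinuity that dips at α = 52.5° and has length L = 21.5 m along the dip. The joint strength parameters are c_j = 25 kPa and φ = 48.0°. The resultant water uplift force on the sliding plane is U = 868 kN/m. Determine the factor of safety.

Resolving the block weight along and normal to the plane and applying the Mohr–Coulomb strength on the joint:
N' = W cosα − U = 1537·cos52.5° − 868 = 67.7 kN/m
Driving force T = W sinα = 1537·sin52.5° = 1219.4 kN/m
Resisting force R = c_j·L + N'·tanφ = 25·21.5 + 67.7·tan48.0° = 537.5 + 75.2 = 612.7 kN/m
FS = R / T = 612.7 / 1219.4 = 0.502

FS = 0.50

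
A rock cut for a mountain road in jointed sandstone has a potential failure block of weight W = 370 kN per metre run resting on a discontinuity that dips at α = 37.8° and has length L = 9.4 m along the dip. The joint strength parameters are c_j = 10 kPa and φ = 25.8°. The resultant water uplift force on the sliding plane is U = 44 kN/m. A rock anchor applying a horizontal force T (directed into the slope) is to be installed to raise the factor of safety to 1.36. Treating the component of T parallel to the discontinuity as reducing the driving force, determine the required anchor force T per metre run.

T = 69 kN/m

Resolving forces along and normal to the sliding plane, with the horizontal anchor force T adding T·sinα to the effective normal force and T·cosα acting up the plane against the driving force:
FS = [c_jL + (W cosα − U + T sinα) tanφ] / [W sinα − T cosα]
Without the anchor: N' = 248.4 kN/m, driving T_d = 226.8 kN/m, resisting R = 10·9.4 + 248.4·tan25.8° = 214.1 kN/m, FS = 0.94.
Setting FS = 1.36 and solving for T:
1.36·(226.8 − T cos37.8°) = 214.1 + T sin37.8°·tan25.8°
T·(sin37.8°·tan25.8° + 1.36·cos37.8°) = 1.36·226.8 − 214.1
T·(0.6129·0.4834 + 1.36·0.7902) = 308.4 − 214.1 = 94.4
T·1.3709 = 94.4
T = 68.8 kN/m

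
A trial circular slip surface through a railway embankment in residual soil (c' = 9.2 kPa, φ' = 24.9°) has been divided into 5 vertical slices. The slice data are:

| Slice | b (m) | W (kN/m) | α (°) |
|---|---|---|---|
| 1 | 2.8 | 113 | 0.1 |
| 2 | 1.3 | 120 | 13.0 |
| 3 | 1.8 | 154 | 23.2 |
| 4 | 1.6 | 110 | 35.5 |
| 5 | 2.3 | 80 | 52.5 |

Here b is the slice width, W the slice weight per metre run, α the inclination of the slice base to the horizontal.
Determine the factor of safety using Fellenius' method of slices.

FS = 1.61

Ordinary method of slices: FS = Σ[c'·Δl_i + (W_i cosα_i)·tanφ'] / Σ W_i sinα_i, with Δl_i = b_i / cosα_i.
Slice 1: Δl = 2.8/cos0.1° = 2.800 m; N'_1 = 113·cos0.1° = 113.0; c'Δl = 25.76; W sinα = 0.2
Slice 2: Δl = 1.3/cos13.0° = 1.334 m; N'_2 = 120·cos13.0° = 116.9; c'Δl = 12.27; W sinα = 27.0
Slice 3: Δl = 1.8/cos23.2° = 1.958 m; N'_3 = 154·cos23.2° = 141.5; c'Δl = 18.02; W sinα = 60.7
Slice 4: Δl = 1.6/cos35.5° = 1.965 m; N'_4 = 110·cos35.5° = 89.6; c'Δl = 18.08; W sinα = 63.9
Slice 5: Δl = 2.3/cos52.5° = 3.778 m; N'_5 = 80·cos52.5° = 48.7; c'Δl = 34.76; W sinα = 63.5
Σc'Δl = 108.9 kN/m; ΣN' = 509.7 kN/m; ΣW sinα = 215.2 kN/m
Resisting = 108.9 + 509.7·tan24.9° = 108.9 + 236.6 = 345.5 kN/m
FS = 345.5 / 215.2 = 1.605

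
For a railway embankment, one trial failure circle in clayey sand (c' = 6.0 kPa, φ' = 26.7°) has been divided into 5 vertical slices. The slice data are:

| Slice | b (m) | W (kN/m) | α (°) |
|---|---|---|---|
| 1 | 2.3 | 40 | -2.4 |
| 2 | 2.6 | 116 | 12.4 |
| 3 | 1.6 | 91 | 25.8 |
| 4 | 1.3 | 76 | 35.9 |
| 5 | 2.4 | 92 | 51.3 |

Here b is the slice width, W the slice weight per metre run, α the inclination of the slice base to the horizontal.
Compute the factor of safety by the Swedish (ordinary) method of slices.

FS = 1.40

Ordinary method of slices: FS = Σ[c'·Δl_i + (W_i cosα_i)·tanφ'] / Σ W_i sinα_i, with Δl_i = b_i / cosα_i.
Slice 1: Δl = 2.3/cos(-2.4°) = 2.302 m; N'_1 = 40·cos(-2.4°) = 40.0; c'Δl = 13.81; W sinα = -1.7
Slice 2: Δl = 2.6/cos12.4° = 2.662 m; N'_2 = 116·cos12.4° = 113.3; c'Δl = 15.97; W sinα = 24.9
Slice 3: Δl = 1.6/cos25.8° = 1.777 m; N'_3 = 91·cos25.8° = 81.9; c'Δl = 10.66; W sinα = 39.6
Slice 4: Δl = 1.3/cos35.9° = 1.605 m; N'_4 = 76·cos35.9° = 61.6; c'Δl = 9.63; W sinα = 44.6
Slice 5: Δl = 2.4/cos51.3° = 3.839 m; N'_5 = 92·cos51.3° = 57.5; c'Δl = 23.03; W sinα = 71.8
Σc'Δl = 73.1 kN/m; ΣN' = 354.3 kN/m; ΣW sinα = 179.2 kN/m
Resisting = 73.1 + 354.3·tan26.7° = 73.1 + 178.2 = 251.3 kN/m
FS = 251.3 / 179.2 = 1.402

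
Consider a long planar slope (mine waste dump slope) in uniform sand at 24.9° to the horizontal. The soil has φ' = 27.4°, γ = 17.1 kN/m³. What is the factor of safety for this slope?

FS = 1.12

For a dry cohesionless infinite slope the factor of safety is FS = tanφ' / tanβ.
FS = tan27.4° / tan24.9° = 0.5184 / 0.4642 = 1.117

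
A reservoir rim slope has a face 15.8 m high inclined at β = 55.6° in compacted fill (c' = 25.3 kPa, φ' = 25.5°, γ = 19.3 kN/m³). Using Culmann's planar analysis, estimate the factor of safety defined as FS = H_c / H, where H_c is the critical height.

H_c = (4c'/γ) · sinβ cosφ' / [1 − cos(β − φ')]
    = (4·25.3/19.3) · sin55.6°·cos25.5° / [1 − cos30.1°]
    = 5.244 · 0.7447 / 0.1348 = 28.96 m
FS = H_c / H = 28.96 / 15.8 = 1.833

FS = 1.83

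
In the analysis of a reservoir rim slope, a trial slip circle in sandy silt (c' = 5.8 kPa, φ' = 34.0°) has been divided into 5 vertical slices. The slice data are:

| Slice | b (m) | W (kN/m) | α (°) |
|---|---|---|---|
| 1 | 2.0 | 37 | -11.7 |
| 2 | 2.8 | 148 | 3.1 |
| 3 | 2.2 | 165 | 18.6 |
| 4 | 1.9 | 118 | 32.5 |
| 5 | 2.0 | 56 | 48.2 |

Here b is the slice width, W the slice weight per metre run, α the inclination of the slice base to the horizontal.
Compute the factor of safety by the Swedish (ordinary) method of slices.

Ordinary method of slices: FS = Σ[c'·Δl_i + (W_i cosα_i)·tanφ'] / Σ W_i sinα_i, with Δl_i = b_i / cosα_i.
Slice 1: Δl = 2.0/cos(-11.7°) = 2.042 m; N'_1 = 37·cos(-11.7°) = 36.2; c'Δl = 11.85; W sinα = -7.5
Slice 2: Δl = 2.8/cos3.1° = 2.804 m; N'_2 = 148·cos3.1° = 147.8; c'Δl = 16.26; W sinα = 8.0
Slice 3: Δl = 2.2/cos18.6° = 2.321 m; N'_3 = 165·cos18.6° = 156.4; c'Δl = 13.46; W sinα = 52.6
Slice 4: Δl = 1.9/cos32.5° = 2.253 m; N'_4 = 118·cos32.5° = 99.5; c'Δl = 13.07; W sinα = 63.4
Slice 5: Δl = 2.0/cos48.2° = 3.001 m; N'_5 = 56·cos48.2° = 37.3; c'Δl = 17.40; W sinα = 41.7
Σc'Δl = 72.0 kN/m; ΣN' = 477.2 kN/m; ΣW sinα = 158.3 kN/m
Resisting = 72.0 + 477.2·tan34.0° = 72.0 + 321.9 = 393.9 kN/m
FS = 393.9 / 158.3 = 2.489

FS = 2.49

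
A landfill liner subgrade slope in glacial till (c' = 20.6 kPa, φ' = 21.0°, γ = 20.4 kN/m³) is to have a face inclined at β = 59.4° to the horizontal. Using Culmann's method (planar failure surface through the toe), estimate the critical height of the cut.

Culmann's analysis gives the critical failure plane at α_cr = (β + φ')/2 = (59.4 + 21.0)/2 = 40.2°, and the critical height
H_c = (4c'/γ) · sinβ cosφ' / [1 − cos(β − φ')]
    = (4·20.6/20.4) · sin59.4°·cos21.0° / [1 − cos(38.4°)]
    = 4.039 · 0.8607·0.9336 / [1 − 0.7837]
    = 4.039 · 0.8036 / 0.2163
    = 15.01 m

H_c = 15.01 m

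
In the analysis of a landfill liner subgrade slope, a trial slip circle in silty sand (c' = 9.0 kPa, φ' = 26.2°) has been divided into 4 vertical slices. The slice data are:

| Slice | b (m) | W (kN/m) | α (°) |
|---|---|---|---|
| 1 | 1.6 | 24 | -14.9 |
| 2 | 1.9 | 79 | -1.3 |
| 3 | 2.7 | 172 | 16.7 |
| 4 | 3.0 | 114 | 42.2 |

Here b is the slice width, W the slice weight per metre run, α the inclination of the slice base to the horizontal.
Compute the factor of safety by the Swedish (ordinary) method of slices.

FS = 2.26

Ordinary method of slices: FS = Σ[c'·Δl_i + (W_i cosα_i)·tanφ'] / Σ W_i sinα_i, with Δl_i = b_i / cosα_i.
Slice 1: Δl = 1.6/cos(-14.9°) = 1.656 m; N'_1 = 24·cos(-14.9°) = 23.2; c'Δl = 14.90; W sinα = -6.2
Slice 2: Δl = 1.9/cos(-1.3°) = 1.900 m; N'_2 = 79·cos(-1.3°) = 79.0; c'Δl = 17.10; W sinα = -1.8
Slice 3: Δl = 2.7/cos16.7° = 2.819 m; N'_3 = 172·cos16.7° = 164.7; c'Δl = 25.37; W sinα = 49.4
Slice 4: Δl = 3.0/cos42.2° = 4.050 m; N'_4 = 114·cos42.2° = 84.5; c'Δl = 36.45; W sinα = 76.6
Σc'Δl = 93.8 kN/m; ΣN' = 351.4 kN/m; ΣW sinα = 118.0 kN/m
Resisting = 93.8 + 351.4·tan26.2° = 93.8 + 172.9 = 266.7 kN/m
FS = 266.7 / 118.0 = 2.260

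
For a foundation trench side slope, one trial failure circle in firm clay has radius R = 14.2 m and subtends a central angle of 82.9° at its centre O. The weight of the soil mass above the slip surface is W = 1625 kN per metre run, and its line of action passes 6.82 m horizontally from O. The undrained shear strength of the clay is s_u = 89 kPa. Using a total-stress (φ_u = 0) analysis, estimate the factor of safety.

FS = 2.34

Taking moments about the centre O, the resisting moment is provided by the undrained shear strength acting along the arc:
Arc length L_a = R·θ = 14.2·(82.9°·π/180) = 14.2·1.4469 = 20.55 m
M_R = s_u·L_a·R = 89·20.55·14.2 = 25965.6 kN·m/m
M_D = W·d = 1625·6.82 = 11082.5 kN·m/m
FS = M_R / M_D = 25965.6 / 11082.5 = 2.343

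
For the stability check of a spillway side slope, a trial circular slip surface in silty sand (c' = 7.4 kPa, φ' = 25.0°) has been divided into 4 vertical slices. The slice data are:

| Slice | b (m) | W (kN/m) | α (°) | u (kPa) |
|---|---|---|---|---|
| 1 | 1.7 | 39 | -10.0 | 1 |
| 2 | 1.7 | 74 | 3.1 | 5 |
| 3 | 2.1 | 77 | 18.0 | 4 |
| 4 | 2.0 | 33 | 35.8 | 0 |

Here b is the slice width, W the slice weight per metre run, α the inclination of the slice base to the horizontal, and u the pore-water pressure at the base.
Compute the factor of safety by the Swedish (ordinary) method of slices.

Ordinary method of slices: FS = Σ[c'·Δl_i + (W_i cosα_i − u_i·Δl_i)·tanφ'] / Σ W_i sinα_i, with Δl_i = b_i / cosα_i.
Slice 1: Δl = 1.7/cos(-10.0°) = 1.726 m; N'_1 = 39·cos(-10.0°) − 1·1.726 = 36.7; c'Δl = 12.77; W sinα = -6.8
Slice 2: Δl = 1.7/cos3.1° = 1.702 m; N'_2 = 74·cos3.1° − 5·1.702 = 65.4; c'Δl = 12.60; W sinα = 4.0
Slice 3: Δl = 2.1/cos18.0° = 2.208 m; N'_3 = 77·cos18.0° − 4·2.208 = 64.4; c'Δl = 16.34; W sinα = 23.8
Slice 4: Δl = 2.0/cos35.8° = 2.466 m; N'_4 = 33·cos35.8° − 0·2.466 = 26.8; c'Δl = 18.25; W sinα = 19.3
Σc'Δl = 60.0 kN/m; ΣN' = 193.2 kN/m; ΣW sinα = 40.3 kN/m
Resisting = 60.0 + 193.2·tan25.0° = 60.0 + 90.1 = 150.1 kN/m
FS = 150.1 / 40.3 = 3.721

FS = 3.72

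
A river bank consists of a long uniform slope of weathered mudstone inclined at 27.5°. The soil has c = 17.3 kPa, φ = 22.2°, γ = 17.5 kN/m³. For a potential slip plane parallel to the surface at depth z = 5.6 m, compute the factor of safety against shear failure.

For an infinite slope with a slip plane parallel to the surface (no pore pressure): FS = [c + γz cos²β tanφ] / [γz sinβ cosβ].
γz = 17.5·5.6 = 98.00 kN/m²
Numerator = 17.3 + 98.00·cos²27.5°·tan22.2° = 17.3 + 98.00·0.7868·0.4081 = 48.766 kPa
Denominator = 98.00·sin27.5°·cos27.5° = 98.00·0.4617·0.8870 = 40.138 kPa
FS = 48.766 / 40.138 = 1.215

FS = 1.21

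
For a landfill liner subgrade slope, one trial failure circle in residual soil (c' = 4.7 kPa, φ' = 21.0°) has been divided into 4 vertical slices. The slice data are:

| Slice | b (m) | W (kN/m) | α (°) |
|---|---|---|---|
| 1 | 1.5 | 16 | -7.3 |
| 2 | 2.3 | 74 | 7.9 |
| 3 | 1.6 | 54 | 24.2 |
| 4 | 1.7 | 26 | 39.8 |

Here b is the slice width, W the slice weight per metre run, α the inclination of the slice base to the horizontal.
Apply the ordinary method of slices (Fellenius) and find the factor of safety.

FS = 2.08

Ordinary method of slices: FS = Σ[c'·Δl_i + (W_i cosα_i)·tanφ'] / Σ W_i sinα_i, with Δl_i = b_i / cosα_i.
Slice 1: Δl = 1.5/cos(-7.3°) = 1.512 m; N'_1 = 16·cos(-7.3°) = 15.9; c'Δl = 7.11; W sinα = -2.0
Slice 2: Δl = 2.3/cos7.9° = 2.322 m; N'_2 = 74·cos7.9° = 73.3; c'Δl = 10.91; W sinα = 10.2
Slice 3: Δl = 1.6/cos24.2° = 1.754 m; N'_3 = 54·cos24.2° = 49.3; c'Δl = 8.24; W sinα = 22.1
Slice 4: Δl = 1.7/cos39.8° = 2.213 m; N'_4 = 26·cos39.8° = 20.0; c'Δl = 10.40; W sinα = 16.6
Σc'Δl = 36.7 kN/m; ΣN' = 158.4 kN/m; ΣW sinα = 46.9 kN/m
Resisting = 36.7 + 158.4·tan21.0° = 36.7 + 60.8 = 97.5 kN/m
FS = 97.5 / 46.9 = 2.077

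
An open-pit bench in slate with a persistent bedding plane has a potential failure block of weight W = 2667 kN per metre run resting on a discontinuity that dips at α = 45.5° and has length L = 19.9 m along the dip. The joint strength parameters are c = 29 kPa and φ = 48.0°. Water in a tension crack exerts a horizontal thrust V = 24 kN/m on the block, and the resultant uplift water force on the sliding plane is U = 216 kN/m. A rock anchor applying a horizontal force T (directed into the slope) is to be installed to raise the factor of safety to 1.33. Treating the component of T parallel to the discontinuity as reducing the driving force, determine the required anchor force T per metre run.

T = 92 kN/m

Resolving forces along and normal to the sliding plane, with the horizontal anchor force T adding T·sinα to the effective normal force and T·cosα acting up the plane against the driving force:
FS = [cL + (W cosα − U − V sinα + T sinα) tanφ] / [W sinα + V cosα − T cosα]
Without the anchor: N' = 1636.2 kN/m, driving T_d = 1919.1 kN/m, resisting R = 29·19.9 + 1636.2·tan48.0° = 2394.3 kN/m, FS = 1.25.
Setting FS = 1.33 and solving for T:
1.33·(1919.1 − T cos45.5°) = 2394.3 + T sin45.5°·tan48.0°
T·(sin45.5°·tan48.0° + 1.33·cos45.5°) = 1.33·1919.1 − 2394.3
T·(0.7133·1.1106 + 1.33·0.7009) = 2552.4 − 2394.3 = 158.1
T·1.7244 = 158.1
T = 91.7 kN/m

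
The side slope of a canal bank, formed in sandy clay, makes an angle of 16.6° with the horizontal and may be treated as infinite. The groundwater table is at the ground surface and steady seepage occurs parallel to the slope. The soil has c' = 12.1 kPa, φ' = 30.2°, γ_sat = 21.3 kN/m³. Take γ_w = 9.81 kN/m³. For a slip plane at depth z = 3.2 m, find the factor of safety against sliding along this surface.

FS = 1.70

With seepage parallel to the slope and the water table at the surface, the effective normal stress on the slip plane uses the buoyant unit weight γ' = γ_sat − γ_w while the driving shear stress uses γ_sat:
FS = [c' + γ' z cos²β tanφ'] / [γ_sat z sinβ cosβ]
γ' = 21.3 − 9.81 = 11.49 kN/m³
Numerator = 12.1 + 11.49·3.2·cos²16.6°·tan30.2° = 12.1 + 11.49·3.2·0.9184·0.5820 = 31.753 kPa
Denominator = 21.3·3.2·sin16.6°·cos16.6° = 21.3·3.2·0.2857·0.9583 = 18.661 kPa
FS = 31.753 / 18.661 = 1.702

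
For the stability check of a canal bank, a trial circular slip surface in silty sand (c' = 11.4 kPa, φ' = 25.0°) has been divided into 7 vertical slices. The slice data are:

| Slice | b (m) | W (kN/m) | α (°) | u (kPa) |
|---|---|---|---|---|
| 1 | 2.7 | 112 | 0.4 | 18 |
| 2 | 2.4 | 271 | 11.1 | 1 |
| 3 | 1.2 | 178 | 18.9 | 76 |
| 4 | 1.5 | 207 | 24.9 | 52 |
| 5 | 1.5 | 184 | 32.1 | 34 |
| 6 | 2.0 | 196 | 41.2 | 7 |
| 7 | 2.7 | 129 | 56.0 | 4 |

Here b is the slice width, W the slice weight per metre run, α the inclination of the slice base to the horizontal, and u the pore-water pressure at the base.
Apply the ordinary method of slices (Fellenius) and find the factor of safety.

FS = 1.05

Ordinary method of slices: FS = Σ[c'·Δl_i + (W_i cosα_i − u_i·Δl_i)·tanφ'] / Σ W_i sinα_i, with Δl_i = b_i / cosα_i.
Slice 1: Δl = 2.7/cos0.4° = 2.700 m; N'_1 = 112·cos0.4° − 18·2.700 = 63.4; c'Δl = 30.78; W sinα = 0.8
Slice 2: Δl = 2.4/cos11.1° = 2.446 m; N'_2 = 271·cos11.1° − 1·2.446 = 263.5; c'Δl = 27.88; W sinα = 52.2
Slice 3: Δl = 1.2/cos18.9° = 1.268 m; N'_3 = 178·cos18.9° − 76·1.268 = 72.0; c'Δl = 14.46; W sinα = 57.7
Slice 4: Δl = 1.5/cos24.9° = 1.654 m; N'_4 = 207·cos24.9° − 52·1.654 = 101.8; c'Δl = 18.85; W sinα = 87.2
Slice 5: Δl = 1.5/cos32.1° = 1.771 m; N'_5 = 184·cos32.1° − 34·1.771 = 95.7; c'Δl = 20.19; W sinα = 97.8
Slice 6: Δl = 2.0/cos41.2° = 2.658 m; N'_6 = 196·cos41.2° − 7·2.658 = 128.9; c'Δl = 30.30; W sinα = 129.1
Slice 7: Δl = 2.7/cos56.0° = 4.828 m; N'_7 = 129·cos56.0° − 4·4.828 = 52.8; c'Δl = 55.04; W sinα = 106.9
Σc'Δl = 197.5 kN/m; ΣN' = 778.0 kN/m; ΣW sinα = 531.6 kN/m
Resisting = 197.5 + 778.0·tan25.0° = 197.5 + 362.8 = 560.3 kN/m
FS = 560.3 / 531.6 = 1.054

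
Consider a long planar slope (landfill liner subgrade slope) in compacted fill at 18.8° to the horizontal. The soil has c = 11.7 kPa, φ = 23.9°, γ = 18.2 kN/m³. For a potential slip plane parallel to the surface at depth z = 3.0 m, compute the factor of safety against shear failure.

FS = 2.00

For an infinite slope with a slip plane parallel to the surface (no pore pressure): FS = [c + γz cos²β tanφ] / [γz sinβ cosβ].
γz = 18.2·3.0 = 54.60 kN/m²
Numerator = 11.7 + 54.60·cos²18.8°·tan23.9° = 11.7 + 54.60·0.8961·0.4431 = 33.383 kPa
Denominator = 54.60·sin18.8°·cos18.8° = 54.60·0.3223·0.9466 = 16.657 kPa
FS = 33.383 / 16.657 = 2.004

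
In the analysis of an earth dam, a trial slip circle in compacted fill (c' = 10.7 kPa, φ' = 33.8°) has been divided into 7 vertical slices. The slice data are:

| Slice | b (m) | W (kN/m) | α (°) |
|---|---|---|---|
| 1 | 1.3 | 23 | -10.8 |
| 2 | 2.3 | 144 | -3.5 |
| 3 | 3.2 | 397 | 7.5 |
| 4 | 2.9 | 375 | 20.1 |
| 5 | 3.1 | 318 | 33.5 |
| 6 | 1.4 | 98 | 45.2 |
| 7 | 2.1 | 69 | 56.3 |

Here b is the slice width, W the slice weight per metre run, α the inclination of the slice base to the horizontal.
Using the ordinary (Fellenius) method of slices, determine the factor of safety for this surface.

Ordinary method of slices: FS = Σ[c'·Δl_i + (W_i cosα_i)·tanφ'] / Σ W_i sinα_i, with Δl_i = b_i / cosα_i.
Slice 1: Δl = 1.3/cos(-10.8°) = 1.323 m; N'_1 = 23·cos(-10.8°) = 22.6; c'Δl = 14.16; W sinα = -4.3
Slice 2: Δl = 2.3/cos(-3.5°) = 2.304 m; N'_2 = 144·cos(-3.5°) = 143.7; c'Δl = 24.66; W sinα = -8.8
Slice 3: Δl = 3.2/cos7.5° = 3.228 m; N'_3 = 397·cos7.5° = 393.6; c'Δl = 34.54; W sinα = 51.8
Slice 4: Δl = 2.9/cos20.1° = 3.088 m; N'_4 = 375·cos20.1° = 352.2; c'Δl = 33.04; W sinα = 128.9
Slice 5: Δl = 3.1/cos33.5° = 3.718 m; N'_5 = 318·cos33.5° = 265.2; c'Δl = 39.78; W sinα = 175.5
Slice 6: Δl = 1.4/cos45.2° = 1.987 m; N'_6 = 98·cos45.2° = 69.1; c'Δl = 21.26; W sinα = 69.5
Slice 7: Δl = 2.1/cos56.3° = 3.785 m; N'_7 = 69·cos56.3° = 38.3; c'Δl = 40.50; W sinα = 57.4
Σc'Δl = 207.9 kN/m; ΣN' = 1284.6 kN/m; ΣW sinα = 470.0 kN/m
Resisting = 207.9 + 1284.6·tan33.8° = 207.9 + 860.0 = 1067.9 kN/m
FS = 1067.9 / 470.0 = 2.272

FS = 2.27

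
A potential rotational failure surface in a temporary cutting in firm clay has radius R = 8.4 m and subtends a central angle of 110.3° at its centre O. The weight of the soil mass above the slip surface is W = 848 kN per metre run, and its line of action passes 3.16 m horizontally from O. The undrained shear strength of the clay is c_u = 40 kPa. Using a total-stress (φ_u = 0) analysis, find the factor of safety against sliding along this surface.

FS = 2.03

Taking moments about the centre O, the resisting moment is provided by the undrained shear strength acting along the arc:
Arc length L_a = R·θ = 8.4·(110.3°·π/180) = 8.4·1.9251 = 16.17 m
M_R = c_u·L_a·R = 40·16.17·8.4 = 5433.4 kN·m/m
M_D = W·d = 848·3.16 = 2679.7 kN·m/m
FS = M_R / M_D = 5433.4 / 2679.7 = 2.028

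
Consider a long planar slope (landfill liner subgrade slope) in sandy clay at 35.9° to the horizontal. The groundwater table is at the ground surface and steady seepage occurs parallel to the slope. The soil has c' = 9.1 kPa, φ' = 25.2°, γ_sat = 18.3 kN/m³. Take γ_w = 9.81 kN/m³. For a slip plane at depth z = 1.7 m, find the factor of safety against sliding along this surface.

FS = 0.92

With seepage parallel to the slope and the water table at the surface, the effective normal stress on the slip plane uses the buoyant unit weight γ' = γ_sat − γ_w while the driving shear stress uses γ_sat:
FS = [c' + γ' z cos²β tanφ'] / [γ_sat z sinβ cosβ]
γ' = 18.3 − 9.81 = 8.49 kN/m³
Numerator = 9.1 + 8.49·1.7·cos²35.9°·tan25.2° = 9.1 + 8.49·1.7·0.6562·0.4706 = 13.556 kPa
Denominator = 18.3·1.7·sin35.9°·cos35.9° = 18.3·1.7·0.5864·0.8100 = 14.777 kPa
FS = 13.556 / 14.777 = 0.917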